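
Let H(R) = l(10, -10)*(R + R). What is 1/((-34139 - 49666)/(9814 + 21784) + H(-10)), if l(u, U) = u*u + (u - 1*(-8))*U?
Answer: 854/1364135 ≈ 0.00062604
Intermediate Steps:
l(u, U) = u**2 + U*(8 + u) (l(u, U) = u**2 + (u + 8)*U = u**2 + (8 + u)*U = u**2 + U*(8 + u))
H(R) = -160*R (H(R) = (10**2 + 8*(-10) - 10*10)*(R + R) = (100 - 80 - 100)*(2*R) = -160*R)
1/((-34139 - 49666)/(9814 + 21784) + H(-10)) = 1/((-34139 - 49666)/(9814 + 21784) - 160*(-10)) = 1/(-83805/31598 + 1600) = 1/(-83805*1/31598 + 1600) = 1/(-2265/854 + 1600) = 1/(1364135/854) = 854/1364135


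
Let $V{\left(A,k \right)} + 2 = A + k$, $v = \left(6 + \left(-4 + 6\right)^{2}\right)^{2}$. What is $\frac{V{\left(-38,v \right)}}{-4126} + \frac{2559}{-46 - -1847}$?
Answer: $\frac{5225187}{3715463} \approx 1.4063$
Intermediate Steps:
$v = 100$ ($v = \left(6 + 2^{2}\right)^{2} = \left(6 + 4\right)^{2} = 10^{2} = 100$)
$V{\left(A,k \right)} = -2 + A + k$ ($V{\left(A,k \right)} = -2 + \left(A + k\right) = -2 + A + k$)
$\frac{V{\left(-38,v \right)}}{-4126} + \frac{2559}{-46 - -1847} = \frac{-2 - 38 + 100}{-4126} + \frac{2559}{-46 - -1847} = 60 \left(- \frac{1}{4126}\right) + \frac{2559}{-46 + 1847} = - \frac{30}{2063} + \frac{2559}{1801} = \frac{5225187}{3715463}$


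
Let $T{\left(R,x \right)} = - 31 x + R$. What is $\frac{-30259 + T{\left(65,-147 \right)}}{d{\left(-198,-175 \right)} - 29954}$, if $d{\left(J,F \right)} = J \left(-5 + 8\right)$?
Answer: $\frac{25637}{30548} \approx 0.83924$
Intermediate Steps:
$T{\left(R,x \right)} = R - 31 x$
$d{\left(J,F \right)} = 3 J$ ($d{\left(J,F \right)} = J 3 = 3 J$)
$\frac{-30259 + T{\left(65,-147 \right)}}{d{\left(-198,-175 \right)} - 29954} = \frac{-30259 + \left(65 - -4557\right)}{3 \left(-198\right) - 29954} = \frac{-30259 + \left(65 + 4557\right)}{-594 - 29954} = \frac{-30259 + 4622}{-30548} = \left(-25637\right) \left(- \frac{1}{30548}\right) = \frac{25637}{30548}$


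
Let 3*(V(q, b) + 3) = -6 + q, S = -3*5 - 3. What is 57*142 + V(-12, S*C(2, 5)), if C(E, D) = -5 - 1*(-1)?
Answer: 8085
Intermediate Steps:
S = -18 (S = -15 - 3 = -18)
C(E, D) = -4 (C(E, D) = -5 + 1 = -4)
V(q, b) = -5 + q/3 (V(q, b) = -3 + (-6 + q)/3 = -3 + (-2 + q/3) = -5 + q/3)
57*142 + V(-12, S*C(2, 5)) = 57*142 + (-5 + (⅓)*(-12)) = 8094 + (-5 - 4) = 8094 - 9 = 8085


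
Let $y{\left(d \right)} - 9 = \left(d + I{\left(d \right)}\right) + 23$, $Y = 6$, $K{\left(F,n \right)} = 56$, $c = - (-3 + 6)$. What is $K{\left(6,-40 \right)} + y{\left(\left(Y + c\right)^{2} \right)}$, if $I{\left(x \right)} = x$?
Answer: $106$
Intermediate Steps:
$c = -3$ ($c = \left(-1\right) 3 = -3$)
$y{\left(d \right)} = 32 + 2 d$ ($y{\left(d \right)} = 9 + \left(\left(d + d\right) + 23\right) = 9 + \left(2 d + 23\right) = 9 + \left(23 + 2 d\right) = 32 + 2 d$)
$K{\left(6,-40 \right)} + y{\left(\left(Y + c\right)^{2} \right)} = 56 + \left(32 + 2 \left(6 - 3\right)^{2}\right) = 56 + \left(32 + 2 \cdot 3^{2}\right) = 56 + \left(32 + 2 \cdot 9\right) = 56 + \left(32 + 18\right) = 56 + 50 = 106$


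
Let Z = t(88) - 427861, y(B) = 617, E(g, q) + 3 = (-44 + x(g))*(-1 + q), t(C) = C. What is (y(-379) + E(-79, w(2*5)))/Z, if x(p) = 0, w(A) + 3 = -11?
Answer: -1274/427773 ≈ -0.0029782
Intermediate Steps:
w(A) = -14 (w(A) = -3 - 11 = -14)
E(g, q) = 41 - 44*q (E(g, q) = -3 + (-44 + 0)*(-1 + q) = -3 - 44*(-1 + q) = -3 + (44 - 44*q) = 41 - 44*q)
Z = -427773 (Z = 88 - 427861 = -427773)
(y(-379) + E(-79, w(2*5)))/Z = (617 + (41 - 44*(-14)))/(-427773) = (617 + (41 + 616))*(-1/427773) = (617 + 657)*(-1/427773) = 1274*(-1/427773) = -1274/427773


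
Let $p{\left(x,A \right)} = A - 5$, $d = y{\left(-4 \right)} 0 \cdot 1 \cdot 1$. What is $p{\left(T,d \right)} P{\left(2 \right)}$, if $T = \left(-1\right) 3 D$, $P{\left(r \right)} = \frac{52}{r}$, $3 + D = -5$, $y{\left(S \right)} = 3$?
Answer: $-130$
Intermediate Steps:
$D = -8$ ($D = -3 - 5 = -8$)
$T = 24$ ($T = \left(-1\right) 3 \left(-8\right) = \left(-3\right) \left(-8\right) = 24$)
$d = 0$ ($d = 3 \cdot 0 \cdot 1 \cdot 1 = 3 \cdot 0 \cdot 1 = 3 \cdot 0 = 0$)
$p{\left(x,A \right)} = -5 + A$ ($p{\left(x,A \right)} = A - 5 = -5 + A$)
$p{\left(T,d \right)} P{\left(2 \right)} = \left(-5 + 0\right) \frac{52}{2} = - 5 \cdot 52 \cdot \frac{1}{2} = \left(-5\right) 26 = -130$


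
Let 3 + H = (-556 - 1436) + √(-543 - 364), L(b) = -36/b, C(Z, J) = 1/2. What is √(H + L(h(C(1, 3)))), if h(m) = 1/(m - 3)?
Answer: √(-1905 + I*√907) ≈ 0.345 + 43.648*I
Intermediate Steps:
C(Z, J) = ½
h(m) = 1/(-3 + m)
H = -1995 + I*√907 (H = -3 + ((-556 - 1436) + √(-543 - 364)) = -3 + (-1992 + √(-907)) = -3 + (-1992 + I*√907) = -1995 + I*√907 ≈ -1995.0 + 30.116*I)
√(H + L(h(C(1, 3)))) = √((-1995 + I*√907) - 36/(1/(-3 + ½))) = √((-1995 + I*√907) - 36/(1/(-5/2))) = √((-1995 + I*√907) - 36/(-⅖)) = √((-1995 + I*√907) - 36*(-5/2)) = √((-1995 + I*√907) + 90) = √(-1905 + I*√907)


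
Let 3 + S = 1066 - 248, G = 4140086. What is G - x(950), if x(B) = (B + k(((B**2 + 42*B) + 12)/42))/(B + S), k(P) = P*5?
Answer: 30689982322/7413 ≈ 4.1400e+6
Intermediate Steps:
k(P) = 5*P
S = 815 (S = -3 + (1066 - 248) = -3 + 818 = 815)
x(B) = (10/7 + 6*B + 5*B**2/42)/(815 + B) (x(B) = (B + 5*(((B**2 + 42*B) + 12)/42))/(B + 815) = (B + 5*((12 + B**2 + 42*B)*(1/42)))/(815 + B) = (B + 5*(2/7 + B + B**2/42))/(815 + B) = (B + (10/7 + 5*B + 5*B**2/42))/(815 + B) = (10/7 + 6*B + 5*B**2/42)/(815 + B))
G - x(950) = 4140086 - (60 + 5*950**2 + 252*950)/(42*(815 + 950)) = 4140086 - (60 + 5*902500 + 239400)/(42*1765) = 4140086 - (60 + 4512500 + 239400)/(42*1765) = 4140086 - 4751960/(42*1765) = 4140086 - 1*475196/7413 = 4140086 - 475196/7413 = 30689982322/7413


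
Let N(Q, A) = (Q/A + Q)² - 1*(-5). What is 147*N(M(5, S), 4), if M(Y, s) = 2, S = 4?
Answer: 6615/4 ≈ 1653.8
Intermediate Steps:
N(Q, A) = 5 + (Q + Q/A)² (N(Q, A) = (Q + Q/A)² + 5 = 5 + (Q + Q/A)²)
147*N(M(5, S), 4) = 147*(5 + 2²*(1 + 4)²/4²) = 147*(5 + (1/16)*4*5²) = 147*(5 + (1/16)*4*25) = 147*(5 + 25/4) = 147*(45/4) = 6615/4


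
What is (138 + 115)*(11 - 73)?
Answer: -15686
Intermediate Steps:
(138 + 115)*(11 - 73) = 253*(-62) = -15686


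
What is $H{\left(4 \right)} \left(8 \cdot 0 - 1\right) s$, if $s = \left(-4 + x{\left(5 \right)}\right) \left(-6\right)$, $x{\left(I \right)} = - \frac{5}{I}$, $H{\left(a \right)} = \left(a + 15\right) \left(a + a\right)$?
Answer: $-4560$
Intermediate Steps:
$H{\left(a \right)} = 2 a \left(15 + a\right)$ ($H{\left(a \right)} = \left(15 + a\right) 2 a = 2 a \left(15 + a\right)$)
$s = 30$ ($s = \left(-4 - \frac{5}{5}\right) \left(-6\right) = \left(-4 - 1\right) \left(-6\right) = \left(-5\right) \left(-6\right) = 30$)
$H{\left(4 \right)} \left(8 \cdot 0 - 1\right) s = 2 \cdot 4 \left(15 + 4\right) \left(8 \cdot 0 - 1\right) 30 = 2 \cdot 4 \cdot 19 \left(0 - 1\right) 30 = 152 \left(-1\right) 30 = \left(-152\right) 30 = -4560$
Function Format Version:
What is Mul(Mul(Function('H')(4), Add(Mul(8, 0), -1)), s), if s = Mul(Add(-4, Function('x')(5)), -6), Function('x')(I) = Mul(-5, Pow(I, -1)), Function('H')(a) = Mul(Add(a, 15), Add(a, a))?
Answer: -4560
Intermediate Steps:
Function('H')(a) = Mul(2, a, Add(15, a)) (Function('H')(a) = Mul(Add(15, a), Mul(2, a)) = Mul(2, a, Add(15, a)))
s = 30 (s = Mul(Add(-4, Mul(-5, Pow(5, -1))), -6) = Mul(Add(-4, Mul(-5, Rational(1, 5))), -6) = Mul(Add(-4, -1), -6) = Mul(-5, -6) = 30)
Mul(Mul(Function('H')(4), Add(Mul(8, 0), -1)), s) = Mul(Mul(Mul(2, 4, Add(15, 4)), Add(Mul(8, 0), -1)), 30) = Mul(Mul(Mul(2, 4, 19), Add(0, -1)), 30) = Mul(Mul(152, -1), 30) = Mul(-152, 30) = -4560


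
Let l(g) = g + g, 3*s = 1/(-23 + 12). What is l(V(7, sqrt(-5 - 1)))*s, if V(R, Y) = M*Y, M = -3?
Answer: 2*I*sqrt(6)/11 ≈ 0.44536*I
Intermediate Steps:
V(R, Y) = -3*Y
s = -1/33 (s = 1/(3*(-23 + 12)) = (1/3)/(-11) = (1/3)*(-1/11) = -1/33 ≈ -0.030303)
l(g) = 2*g
l(V(7, sqrt(-5 - 1)))*s = (2*(-3*sqrt(-5 - 1)))*(-1/33) = (2*(-3*I*sqrt(6)))*(-1/33) = -6*I*sqrt(6)*(-1/33) = 2*I*sqrt(6)/11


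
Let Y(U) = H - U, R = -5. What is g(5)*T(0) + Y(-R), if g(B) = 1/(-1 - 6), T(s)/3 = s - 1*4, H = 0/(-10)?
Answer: -23/7 ≈ -3.2857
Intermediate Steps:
H = 0 (H = 0*(-1/10) = 0)
T(s) = -12 + 3*s (T(s) = 3*(s - 1*4) = 3*(s - 4) = 3*(-4 + s) = -12 + 3*s)
g(B) = -1/7 (g(B) = 1/(-7) = -1/7)
Y(U) = -U (Y(U) = 0 - U = -U)
g(5)*T(0) + Y(-R) = -(-12 + 3*0)/7 - (-1)*(-5) = -(-12 + 0)/7 - 1*5 = -1/7*(-12) - 5 = 12/7 - 5 = -23/7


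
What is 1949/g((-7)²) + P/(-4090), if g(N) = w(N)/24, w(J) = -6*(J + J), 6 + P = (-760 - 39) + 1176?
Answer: -15960999/200410 ≈ -79.642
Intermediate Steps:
P = 371 (P = -6 + ((-760 - 39) + 1176) = -6 + (-799 + 1176) = -6 + 377 = 371)
w(J) = -12*J
g(N) = -N/2 (g(N) = -12*N/24 = -12*N*(1/24) = -N/2)
1949/g((-7)²) + P/(-4090) = 1949/((-½*(-7)²)) + 371/(-4090) = 1949/((-½*49)) + 371*(-1/4090) = 1949/(-49/2) - 371/4090 = 1949*(-2/49) - 371/4090 = -3898/49 - 371/4090 = -15960999/200410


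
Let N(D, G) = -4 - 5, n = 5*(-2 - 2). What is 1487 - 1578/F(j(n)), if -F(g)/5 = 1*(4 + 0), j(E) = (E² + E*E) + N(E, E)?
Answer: 15659/10 ≈ 1565.9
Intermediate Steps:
n = -20 (n = 5*(-4) = -20)
N(D, G) = -9
j(E) = -9 + 2*E² (j(E) = (E² + E*E) - 9 = (E² + E²) - 9 = 2*E² - 9 = -9 + 2*E²)
F(g) = -20 (F(g) = -5*(4 + 0) = -5*4 = -20)
1487 - 1578/F(j(n)) = 1487 - 1578/(-20) = 1487 - 1578*(-1)/20 = 1487 - 1*(-789/10) = 1487 + 789/10 = 15659/10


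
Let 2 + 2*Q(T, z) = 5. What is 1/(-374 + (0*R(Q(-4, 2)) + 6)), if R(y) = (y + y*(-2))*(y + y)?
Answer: -1/368 ≈ -0.0027174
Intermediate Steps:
Q(T, z) = 3/2 (Q(T, z) = -1 + (½)*5 = -1 + 5/2 = 3/2)
R(y) = -2*y² (R(y) = (y - 2*y)*(2*y) = (-y)*(2*y) = -2*y²)
1/(-374 + (0*R(Q(-4, 2)) + 6)) = 1/(-374 + (0*(-2*(3/2)²) + 6)) = 1/(-374 + (0*(-2*9/4) + 6)) = 1/(-374 + (0*(-9/2) + 6)) = 1/(-374 + (0 + 6)) = 1/(-374 + 6) = 1/(-368) = -1/368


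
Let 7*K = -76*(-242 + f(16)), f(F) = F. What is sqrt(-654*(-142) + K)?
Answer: 2*sqrt(1167691)/7 ≈ 308.74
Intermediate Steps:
K = 17176/7 (K = (-76*(-242 + 16))/7 = (-76*(-226))/7 = (1/7)*17176 = 17176/7 ≈ 2453.7)
sqrt(-654*(-142) + K) = sqrt(-654*(-142) + 17176/7) = sqrt(92868 + 17176/7) = sqrt(667252/7) = 2*sqrt(1167691)/7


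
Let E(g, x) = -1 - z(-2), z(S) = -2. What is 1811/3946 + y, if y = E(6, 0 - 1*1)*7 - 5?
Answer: 9703/3946 ≈ 2.4589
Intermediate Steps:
E(g, x) = 1 (E(g, x) = -1 - 1*(-2) = -1 + 2 = 1)
y = 2 (y = 1*7 - 5 = 7 - 5 = 2)
1811/3946 + y = 1811/3946 + 2 = 9703/3946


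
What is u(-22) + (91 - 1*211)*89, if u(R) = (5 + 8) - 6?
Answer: -10673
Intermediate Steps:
u(R) = 7 (u(R) = 13 - 6 = 7)
u(-22) + (91 - 1*211)*89 = 7 + (91 - 1*211)*89 = 7 + (91 - 211)*89 = 7 - 120*89 = 7 - 10680 = -10673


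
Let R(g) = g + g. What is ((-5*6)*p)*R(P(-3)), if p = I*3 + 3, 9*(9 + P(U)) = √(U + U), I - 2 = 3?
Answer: 9720 - 120*I*√6 ≈ 9720.0 - 293.94*I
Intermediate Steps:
I = 5 (I = 2 + 3 = 5)
P(U) = -9 + √2*√U/9 (P(U) = -9 + √(U + U)/9 = -9 + √(2*U)/9 = -9 + (√2*√U)/9 = -9 + √2*√U/9)
p = 18 (p = 5*3 + 3 = 15 + 3 = 18)
R(g) = 2*g
((-5*6)*p)*R(P(-3)) = (-5*6*18)*(2*(-9 + √2*√(-3)/9)) = (-30*18)*(2*(-9 + √2*(I*√3)/9)) = -1080*(-9 + I*√6/9) = -540*(-18 + 2*I*√6/9) = 9720 - 120*I*√6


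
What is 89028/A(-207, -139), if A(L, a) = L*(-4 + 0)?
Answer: 2473/23 ≈ 107.52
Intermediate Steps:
A(L, a) = -4*L (A(L, a) = L*(-4) = -4*L)
89028/A(-207, -139) = 89028/((-4*(-207))) = 89028/828 = 89028*(1/828) = 2473/23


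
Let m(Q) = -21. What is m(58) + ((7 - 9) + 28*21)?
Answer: 565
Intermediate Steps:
m(58) + ((7 - 9) + 28*21) = -21 + ((7 - 9) + 28*21) = -21 + (-2 + 588) = -21 + 586 = 565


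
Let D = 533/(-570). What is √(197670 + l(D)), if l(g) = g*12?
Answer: 28*√2275345/95 ≈ 444.59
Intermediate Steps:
D = -533/570 (D = 533*(-1/570) = -533/570 ≈ -0.93509)
l(g) = 12*g
√(197670 + l(D)) = √(197670 + 12*(-533/570)) = √(197670 - 1066/95) = √(18777584/95) = 28*√2275345/95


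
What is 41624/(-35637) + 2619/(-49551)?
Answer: -718614709/588616329 ≈ -1.2209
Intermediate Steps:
41624/(-35637) + 2619/(-49551) = 41624*(-1/35637) + 2619*(-1/49551) = -41624/35637 - 873/16517 = -718614709/588616329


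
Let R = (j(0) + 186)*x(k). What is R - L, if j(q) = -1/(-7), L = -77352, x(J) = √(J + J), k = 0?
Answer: 77352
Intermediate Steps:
x(J) = √2*√J (x(J) = √(2*J) = √2*√J)
j(q) = ⅐ (j(q) = -1*(-⅐) = ⅐)
R = 0 (R = (⅐ + 186)*(√2*√0) = 1303*(√2*0)/7 = (1303/7)*0 = 0)
R - L = 0 - 1*(-77352) = 0 + 77352 = 77352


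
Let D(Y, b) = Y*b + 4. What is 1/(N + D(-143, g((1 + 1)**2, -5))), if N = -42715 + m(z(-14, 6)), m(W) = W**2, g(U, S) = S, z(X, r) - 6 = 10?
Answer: -1/41740 ≈ -2.3958e-5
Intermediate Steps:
z(X, r) = 16 (z(X, r) = 6 + 10 = 16)
D(Y, b) = 4 + Y*b
N = -42459 (N = -42715 + 16**2 = -42715 + 256 = -42459)
1/(N + D(-143, g((1 + 1)**2, -5))) = 1/(-42459 + (4 - 143*(-5))) = 1/(-42459 + (4 + 715)) = 1/(-42459 + 719) = 1/(-41740) = -1/41740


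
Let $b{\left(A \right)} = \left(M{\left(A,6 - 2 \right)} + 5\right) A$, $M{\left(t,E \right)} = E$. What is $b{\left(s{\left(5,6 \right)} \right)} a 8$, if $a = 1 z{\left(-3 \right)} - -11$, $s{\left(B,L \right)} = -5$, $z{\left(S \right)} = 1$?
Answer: $-4320$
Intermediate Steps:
$b{\left(A \right)} = 9 A$ ($b{\left(A \right)} = \left(\left(6 - 2\right) + 5\right) A = \left(4 + 5\right) A = 9 A$)
$a = 12$ ($a = 1 \cdot 1 - -11 = 1 + 11 = 12$)
$b{\left(s{\left(5,6 \right)} \right)} a 8 = 9 \left(-5\right) 12 \cdot 8 = \left(-45\right) 96 = -4320$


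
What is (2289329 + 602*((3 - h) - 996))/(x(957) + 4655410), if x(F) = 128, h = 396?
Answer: 1453151/4655538 ≈ 0.31213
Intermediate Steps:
(2289329 + 602*((3 - h) - 996))/(x(957) + 4655410) = (2289329 + 602*((3 - 1*396) - 996))/(128 + 4655410) = (2289329 + 602*((3 - 396) - 996))/4655538 = (2289329 + 602*(-393 - 996))*(1/4655538) = (2289329 + 602*(-1389))*(1/4655538) = (2289329 - 836178)*(1/4655538) = 1453151*(1/4655538) = 1453151/4655538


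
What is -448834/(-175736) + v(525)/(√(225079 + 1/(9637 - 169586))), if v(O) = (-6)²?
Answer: 224417/87868 + 6*√5758349695990530/6000193495 ≈ 2.6299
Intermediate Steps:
v(O) = 36
-448834/(-175736) + v(525)/(√(225079 + 1/(9637 - 169586))) = -448834/(-175736) + 36/(√(225079 + 1/(9637 - 169586))) = -448834*(-1/175736) + 36/(√(225079 + 1/(-159949))) = 224417/87868 + 36/(√(225079 - 1/159949)) = 224417/87868 + 36/(√(36001160970/159949)) = 224417/87868 + 36/((√5758349695990530/159949)) = 224417/87868 + 36*(√5758349695990530/36001160970) = 224417/87868 + 6*√5758349695990530/6000193495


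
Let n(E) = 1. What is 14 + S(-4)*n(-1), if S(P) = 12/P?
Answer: 11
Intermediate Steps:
14 + S(-4)*n(-1) = 14 + (12/(-4))*1 = 14 + (12*(-¼))*1 = 14 - 3*1 = 14 - 3 = 11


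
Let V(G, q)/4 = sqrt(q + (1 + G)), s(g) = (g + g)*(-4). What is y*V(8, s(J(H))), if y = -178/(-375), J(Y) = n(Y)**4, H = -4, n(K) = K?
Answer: 712*I*sqrt(2039)/375 ≈ 85.735*I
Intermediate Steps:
J(Y) = Y**4
y = 178/375 (y = -178*(-1/375) = 178/375 ≈ 0.47467)
s(g) = -8*g (s(g) = (2*g)*(-4) = -8*g)
V(G, q) = 4*sqrt(1 + G + q) (V(G, q) = 4*sqrt(q + (1 + G)) = 4*sqrt(1 + G + q))
y*V(8, s(J(H))) = 178*(4*sqrt(1 + 8 - 8*(-4)**4))/375 = 178*(4*sqrt(1 + 8 - 8*256))/375 = 178*(4*sqrt(1 + 8 - 2048))/375 = 178*(4*sqrt(-2039))/375 = 178*(4*(I*sqrt(2039)))/375 = 178*(4*I*sqrt(2039))/375 = 712*I*sqrt(2039)/375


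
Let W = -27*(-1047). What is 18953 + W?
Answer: 47222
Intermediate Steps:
W = 28269
18953 + W = 18953 + 28269 = 47222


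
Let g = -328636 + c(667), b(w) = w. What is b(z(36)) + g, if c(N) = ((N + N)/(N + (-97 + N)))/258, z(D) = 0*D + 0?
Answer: -52441431761/159573 ≈ -3.2864e+5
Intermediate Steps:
z(D) = 0 (z(D) = 0 + 0 = 0)
c(N) = N/(129*(-97 + 2*N)) (c(N) = ((2*N)/(-97 + 2*N))*(1/258) = (2*N/(-97 + 2*N))*(1/258) = N/(129*(-97 + 2*N)))
g = -52441431761/159573 (g = -328636 + (1/129)*667/(-97 + 2*667) = -328636 + (1/129)*667/(-97 + 1334) = -328636 + (1/129)*667/1237 = -328636 + (1/129)*667*(1/1237) = -328636 + 667/159573 = -52441431761/159573 ≈ -3.2864e+5)
b(z(36)) + g = 0 - 52441431761/159573 = -52441431761/159573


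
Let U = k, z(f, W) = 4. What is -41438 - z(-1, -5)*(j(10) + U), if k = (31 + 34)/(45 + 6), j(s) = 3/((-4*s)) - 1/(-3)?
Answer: -21136507/510 ≈ -41444.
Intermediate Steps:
j(s) = ⅓ - 3/(4*s) (j(s) = 3*(-1/(4*s)) - 1*(-⅓) = -3/(4*s) + ⅓ = ⅓ - 3/(4*s))
k = 65/51 ≈ 1.2745
U = 65/51 ≈ 1.2745
-41438 - z(-1, -5)*(j(10) + U) = -41438 - 4*((1/12)*(-9 + 4*10)/10 + 65/51) = -41438 - 4*((1/12)*(⅒)*(-9 + 40) + 65/51) = -41438 - 4*((1/12)*(⅒)*31 + 65/51) = -41438 - 4*(31/120 + 65/51) = -41438 - 4*3127/2040 = -41438 - 1*3127/510 = -41438 - 3127/510 = -21136507/510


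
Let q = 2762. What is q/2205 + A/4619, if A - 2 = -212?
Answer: 12294628/10184895 ≈ 1.2071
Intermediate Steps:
A = -210 (A = 2 - 212 = -210)
q/2205 + A/4619 = 2762/2205 - 210/4619 = 12294628/10184895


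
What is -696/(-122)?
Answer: 348/61 ≈ 5.7049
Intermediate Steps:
-696/(-122) = -696*(-1)/122 = -8*(-87/122) = 348/61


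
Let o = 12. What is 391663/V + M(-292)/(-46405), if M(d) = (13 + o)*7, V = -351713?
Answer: -214549074/192014609 ≈ -1.1174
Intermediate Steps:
M(d) = 175 (M(d) = (13 + 12)*7 = 25*7 = 175)
391663/V + M(-292)/(-46405) = 391663/(-351713) + 175/(-46405) = 391663*(-1/351713) + 175*(-1/46405) = -23039/20689 - 35/9281 = -214549074/192014609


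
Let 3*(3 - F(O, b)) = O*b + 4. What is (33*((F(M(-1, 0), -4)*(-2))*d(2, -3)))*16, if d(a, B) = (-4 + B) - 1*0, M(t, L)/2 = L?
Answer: 12320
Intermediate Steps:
M(t, L) = 2*L
F(O, b) = 5/3 - O*b/3 (F(O, b) = 3 - (O*b + 4)/3 = 3 - (4 + O*b)/3 = 3 + (-4/3 - O*b/3) = 5/3 - O*b/3)
d(a, B) = -4 + B (d(a, B) = (-4 + B) + 0 = -4 + B)
(33*((F(M(-1, 0), -4)*(-2))*d(2, -3)))*16 = (33*(((5/3 - ⅓*2*0*(-4))*(-2))*(-4 - 3)))*16 = (33*(((5/3 - ⅓*0*(-4))*(-2))*(-7)))*16 = (33*(((5/3 + 0)*(-2))*(-7)))*16 = (33*(((5/3)*(-2))*(-7)))*16 = (33*(-10/3*(-7)))*16 = (33*(70/3))*16 = 770*16 = 12320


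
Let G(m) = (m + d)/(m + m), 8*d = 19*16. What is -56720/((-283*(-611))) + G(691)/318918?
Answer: -8332970656381/25403494720396 ≈ -0.32802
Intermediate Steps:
d = 38 (d = (19*16)/8 = (⅛)*304 = 38)
G(m) = (38 + m)/(2*m) (G(m) = (m + 38)/(m + m) = (38 + m)/((2*m)) = (38 + m)*(1/(2*m)) = (38 + m)/(2*m))
-56720/((-283*(-611))) + G(691)/318918 = -56720/((-283*(-611))) + ((½)*(38 + 691)/691)/318918 = -56720/172913 + ((½)*(1/691)*729)*(1/318918) = -56720*1/172913 + (729/1382)*(1/318918) = -56720/172913 + 243/146914892 = -8332970656381/25403494720396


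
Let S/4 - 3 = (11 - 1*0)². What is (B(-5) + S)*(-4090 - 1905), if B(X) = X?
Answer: -2943545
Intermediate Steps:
S = 496 (S = 12 + 4*(11 - 1*0)² = 12 + 4*(11 + 0)² = 12 + 4*11² = 12 + 4*121 = 12 + 484 = 496)
(B(-5) + S)*(-4090 - 1905) = (-5 + 496)*(-4090 - 1905) = 491*(-5995) = -2943545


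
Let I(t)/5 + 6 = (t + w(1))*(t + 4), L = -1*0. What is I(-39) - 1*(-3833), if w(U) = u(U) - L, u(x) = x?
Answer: 10453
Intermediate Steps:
L = 0
w(U) = U (w(U) = U - 1*0 = U + 0 = U)
I(t) = -30 + 5*(1 + t)*(4 + t) (I(t) = -30 + 5*((t + 1)*(t + 4)) = -30 + 5*((1 + t)*(4 + t)) = -30 + 5*(1 + t)*(4 + t))
I(-39) - 1*(-3833) = (-10 + 5*(-39)² + 25*(-39)) - 1*(-3833) = (-10 + 5*1521 - 975) + 3833 = (-10 + 7605 - 975) + 3833 = 6620 + 3833 = 10453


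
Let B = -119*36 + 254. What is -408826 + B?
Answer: -412856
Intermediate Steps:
B = -4030 (B = -4284 + 254 = -4030)
-408826 + B = -408826 - 4030 = -412856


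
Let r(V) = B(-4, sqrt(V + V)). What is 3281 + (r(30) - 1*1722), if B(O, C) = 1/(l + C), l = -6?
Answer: 6237/4 + sqrt(15)/12 ≈ 1559.6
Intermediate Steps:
B(O, C) = 1/(-6 + C)
r(V) = 1/(-6 + sqrt(2)*sqrt(V)) (r(V) = 1/(-6 + sqrt(V + V)) = 1/(-6 + sqrt(2*V)) = 1/(-6 + sqrt(2)*sqrt(V)))
3281 + (r(30) - 1*1722) = 3281 + (1/(-6 + sqrt(2)*sqrt(30)) - 1*1722) = 3281 + (1/(-6 + 2*sqrt(15)) - 1722) = 3281 + (-1722 + 1/(-6 + 2*sqrt(15))) = 1559 + 1/(-6 + 2*sqrt(15))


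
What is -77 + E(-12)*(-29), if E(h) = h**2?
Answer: -4253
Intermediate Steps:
-77 + E(-12)*(-29) = -77 + (-12)**2*(-29) = -77 + 144*(-29) = -77 - 4176 = -4253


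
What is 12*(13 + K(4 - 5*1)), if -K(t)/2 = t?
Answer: 180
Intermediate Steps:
K(t) = -2*t
12*(13 + K(4 - 5*1)) = 12*(13 - 2*(4 - 5*1)) = 12*(13 - 2*(4 - 5)) = 12*(13 - 2*(-1)) = 12*(13 + 2) = 12*15 = 180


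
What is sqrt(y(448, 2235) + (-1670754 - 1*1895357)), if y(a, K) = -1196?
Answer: I*sqrt(3567307) ≈ 1888.7*I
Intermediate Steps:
sqrt(y(448, 2235) + (-1670754 - 1*1895357)) = sqrt(-1196 + (-1670754 - 1*1895357)) = sqrt(-1196 + (-1670754 - 1895357)) = sqrt(-1196 - 3566111) = sqrt(-3567307) = I*sqrt(3567307)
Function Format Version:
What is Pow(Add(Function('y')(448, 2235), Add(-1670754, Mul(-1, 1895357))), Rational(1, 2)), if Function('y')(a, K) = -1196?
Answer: Mul(I, Pow(3567307, Rational(1, 2))) ≈ Mul(1888.7, I)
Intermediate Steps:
Pow(Add(Function('y')(448, 2235), Add(-1670754, Mul(-1, 1895357))), Rational(1, 2)) = Pow(Add(-1196, Add(-1670754, Mul(-1, 1895357))), Rational(1, 2)) = Pow(Add(-1196, Add(-1670754, -1895357)), Rational(1, 2)) = Pow(Add(-1196, -3566111), Rational(1, 2)) = Pow(-3567307, Rational(1, 2)) = Mul(I, Pow(3567307, Rational(1, 2)))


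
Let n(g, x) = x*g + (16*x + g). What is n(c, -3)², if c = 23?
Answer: 8836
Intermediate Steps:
n(g, x) = g + 16*x + g*x (n(g, x) = g*x + (g + 16*x) = g + 16*x + g*x)
n(c, -3)² = (23 + 16*(-3) + 23*(-3))² = (23 - 48 - 69)² = (-94)² = 8836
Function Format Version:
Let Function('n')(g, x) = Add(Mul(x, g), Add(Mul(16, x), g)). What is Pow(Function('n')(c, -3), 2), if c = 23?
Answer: 8836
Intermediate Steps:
Function('n')(g, x) = Add(g, Mul(16, x), Mul(g, x)) (Function('n')(g, x) = Add(Mul(g, x), Add(g, Mul(16, x))) = Add(g, Mul(16, x), Mul(g, x)))
Pow(Function('n')(c, -3), 2) = Pow(Add(23, Mul(16, -3), Mul(23, -3)), 2) = Pow(Add(23, -48, -69), 2) = Pow(-94, 2) = 8836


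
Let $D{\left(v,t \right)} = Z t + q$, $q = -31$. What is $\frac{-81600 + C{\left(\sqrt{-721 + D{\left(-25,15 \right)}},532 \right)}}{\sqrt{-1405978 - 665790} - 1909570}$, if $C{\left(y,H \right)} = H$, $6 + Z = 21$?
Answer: $\frac{38701255190}{911614914167} + \frac{40534 i \sqrt{517942}}{911614914167} \approx 0.042454 + 3.2 \cdot 10^{-5} i$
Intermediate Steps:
$Z = 15$ ($Z = -6 + 21 = 15$)
$D{\left(v,t \right)} = -31 + 15 t$ ($D{\left(v,t \right)} = 15 t - 31 = -31 + 15 t$)
$\frac{-81600 + C{\left(\sqrt{-721 + D{\left(-25,15 \right)}},532 \right)}}{\sqrt{-1405978 - 665790} - 1909570} = \frac{-81600 + 532}{\sqrt{-1405978 - 665790} - 1909570} = - \frac{81068}{\sqrt{-2071768} - 1909570} = - \frac{81068}{2 i \sqrt{517942} - 1909570} = - \frac{81068}{-1909570 + 2 i \sqrt{517942}}$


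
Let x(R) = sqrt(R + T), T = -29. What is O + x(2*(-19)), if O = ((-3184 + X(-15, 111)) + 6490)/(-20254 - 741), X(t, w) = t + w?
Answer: -3402/20995 + I*sqrt(67) ≈ -0.16204 + 8.1853*I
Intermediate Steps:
x(R) = sqrt(-29 + R) (x(R) = sqrt(R - 29) = sqrt(-29 + R))
O = -3402/20995 (O = ((-3184 + (-15 + 111)) + 6490)/(-20254 - 741) = ((-3184 + 96) + 6490)/(-20995) = (-3088 + 6490)*(-1/20995) = 3402*(-1/20995) = -3402/20995 ≈ -0.16204)
O + x(2*(-19)) = -3402/20995 + sqrt(-29 + 2*(-19)) = -3402/20995 + sqrt(-29 - 38) = -3402/20995 + sqrt(-67) = -3402/20995 + I*sqrt(67)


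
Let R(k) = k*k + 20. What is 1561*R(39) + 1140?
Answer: 2406641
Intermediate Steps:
R(k) = 20 + k² (R(k) = k² + 20 = 20 + k²)
1561*R(39) + 1140 = 1561*(20 + 39²) + 1140 = 1561*(20 + 1521) + 1140 = 1561*1541 + 1140 = 2405501 + 1140 = 2406641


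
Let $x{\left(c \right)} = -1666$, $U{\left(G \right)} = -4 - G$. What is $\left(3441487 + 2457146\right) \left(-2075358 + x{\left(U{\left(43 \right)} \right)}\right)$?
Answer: $-12251602308192$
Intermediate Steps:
$\left(3441487 + 2457146\right) \left(-2075358 + x{\left(U{\left(43 \right)} \right)}\right) = \left(3441487 + 2457146\right) \left(-2075358 - 1666\right) = 5898633 \left(-2077024\right) = -12251602308192$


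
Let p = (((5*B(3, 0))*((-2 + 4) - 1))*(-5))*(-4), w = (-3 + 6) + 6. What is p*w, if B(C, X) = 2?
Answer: 1800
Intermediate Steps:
w = 9 (w = 3 + 6 = 9)
p = 200 (p = (((5*2)*((-2 + 4) - 1))*(-5))*(-4) = ((10*(2 - 1))*(-5))*(-4) = ((10*1)*(-5))*(-4) = (10*(-5))*(-4) = -50*(-4) = 200)
p*w = 200*9 = 1800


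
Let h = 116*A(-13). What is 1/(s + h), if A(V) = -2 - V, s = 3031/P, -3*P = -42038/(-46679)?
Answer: -42038/370811659 ≈ -0.00011337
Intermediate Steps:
P = -42038/140037 (P = -(-42038)/(3*(-46679)) = -(-42038)*(-1)/(3*46679) = -⅓*42038/46679 = -42038/140037 ≈ -0.30019)
s = -424452147/42038 (s = 3031/(-42038/140037) = 3031*(-140037/42038) = -424452147/42038 ≈ -10097.)
h = 1276 (h = 116*(-2 - 1*(-13)) = 116*(-2 + 13) = 116*11 = 1276)
1/(s + h) = 1/(-424452147/42038 + 1276) = 1/(-370811659/42038) = -42038/370811659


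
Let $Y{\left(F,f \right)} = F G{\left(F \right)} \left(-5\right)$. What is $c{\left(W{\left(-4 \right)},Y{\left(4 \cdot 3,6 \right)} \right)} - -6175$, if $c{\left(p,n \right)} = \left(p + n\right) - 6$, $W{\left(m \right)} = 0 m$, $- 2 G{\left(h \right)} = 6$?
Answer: $6349$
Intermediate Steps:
$G{\left(h \right)} = -3$ ($G{\left(h \right)} = \left(- \frac{1}{2}\right) 6 = -3$)
$Y{\left(F,f \right)} = 15 F$ ($Y{\left(F,f \right)} = F \left(-3\right) \left(-5\right) = - 3 F \left(-5\right) = 15 F$)
$W{\left(m \right)} = 0$
$c{\left(p,n \right)} = -6 + n + p$ ($c{\left(p,n \right)} = \left(n + p\right) - 6 = -6 + n + p$)
$c{\left(W{\left(-4 \right)},Y{\left(4 \cdot 3,6 \right)} \right)} - -6175 = \left(-6 + 15 \cdot 4 \cdot 3 + 0\right) - -6175 = \left(-6 + 15 \cdot 12 + 0\right) + 6175 = \left(-6 + 180 + 0\right) + 6175 = 174 + 6175 = 6349$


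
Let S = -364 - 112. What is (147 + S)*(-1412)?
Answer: 464548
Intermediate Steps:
S = -476
(147 + S)*(-1412) = (147 - 476)*(-1412) = -329*(-1412) = 464548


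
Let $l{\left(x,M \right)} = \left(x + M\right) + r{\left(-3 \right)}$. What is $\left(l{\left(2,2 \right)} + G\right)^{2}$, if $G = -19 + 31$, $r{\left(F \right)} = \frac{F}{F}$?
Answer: $289$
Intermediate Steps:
$r{\left(F \right)} = 1$
$l{\left(x,M \right)} = 1 + M + x$ ($l{\left(x,M \right)} = \left(x + M\right) + 1 = \left(M + x\right) + 1 = 1 + M + x$)
$G = 12$
$\left(l{\left(2,2 \right)} + G\right)^{2} = \left(\left(1 + 2 + 2\right) + 12\right)^{2} = \left(5 + 12\right)^{2} = 17^{2} = 289$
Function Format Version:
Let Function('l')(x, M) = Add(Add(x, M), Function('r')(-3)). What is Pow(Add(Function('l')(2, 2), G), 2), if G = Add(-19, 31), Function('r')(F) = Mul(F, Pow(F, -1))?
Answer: 289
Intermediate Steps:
Function('r')(F) = 1
Function('l')(x, M) = Add(1, M, x) (Function('l')(x, M) = Add(Add(x, M), 1) = Add(Add(M, x), 1) = Add(1, M, x))
G = 12
Pow(Add(Function('l')(2, 2), G), 2) = Pow(Add(Add(1, 2, 2), 12), 2) = Pow(Add(5, 12), 2) = Pow(17, 2) = 289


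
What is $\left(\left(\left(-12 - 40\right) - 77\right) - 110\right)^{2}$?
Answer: $57121$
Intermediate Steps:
$\left(\left(\left(-12 - 40\right) - 77\right) - 110\right)^{2} = \left(\left(-52 - 77\right) - 110\right)^{2} = \left(-129 - 110\right)^{2} = \left(-239\right)^{2} = 57121$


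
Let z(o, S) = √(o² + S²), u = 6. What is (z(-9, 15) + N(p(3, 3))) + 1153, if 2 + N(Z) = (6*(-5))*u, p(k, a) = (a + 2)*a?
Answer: 971 + 3*√34 ≈ 988.49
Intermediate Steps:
p(k, a) = a*(2 + a) (p(k, a) = (2 + a)*a = a*(2 + a))
N(Z) = -182 (N(Z) = -2 + (6*(-5))*6 = -2 - 30*6 = -2 - 180 = -182)
z(o, S) = √(S² + o²)
(z(-9, 15) + N(p(3, 3))) + 1153 = (√(15² + (-9)²) - 182) + 1153 = (√(225 + 81) - 182) + 1153 = (√306 - 182) + 1153 = (3*√34 - 182) + 1153 = (-182 + 3*√34) + 1153 = 971 + 3*√34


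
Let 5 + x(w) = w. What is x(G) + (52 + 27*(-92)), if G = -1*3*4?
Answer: -2449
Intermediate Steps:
G = -12 (G = -3*4 = -12)
x(w) = -5 + w
x(G) + (52 + 27*(-92)) = (-5 - 12) + (52 + 27*(-92)) = -17 + (52 - 2484) = -17 - 2432 = -2449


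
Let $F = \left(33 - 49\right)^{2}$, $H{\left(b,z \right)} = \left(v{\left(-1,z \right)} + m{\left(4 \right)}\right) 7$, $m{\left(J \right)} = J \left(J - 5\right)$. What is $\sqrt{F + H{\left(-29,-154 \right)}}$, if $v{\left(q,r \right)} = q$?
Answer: $\sqrt{221} \approx 14.866$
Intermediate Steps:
$m{\left(J \right)} = J \left(-5 + J\right)$
$H{\left(b,z \right)} = -35$ ($H{\left(b,z \right)} = \left(-1 + 4 \left(-5 + 4\right)\right) 7 = \left(-1 + 4 \left(-1\right)\right) 7 = \left(-1 - 4\right) 7 = \left(-5\right) 7 = -35$)
$F = 256$ ($F = \left(-16\right)^{2} = 256$)
$\sqrt{F + H{\left(-29,-154 \right)}} = \sqrt{256 - 35} = \sqrt{221}$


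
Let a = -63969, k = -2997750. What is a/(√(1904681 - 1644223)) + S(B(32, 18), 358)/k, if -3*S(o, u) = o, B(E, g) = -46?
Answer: -23/4496625 - 63969*√260458/260458 ≈ -125.34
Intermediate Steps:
S(o, u) = -o/3
a/(√(1904681 - 1644223)) + S(B(32, 18), 358)/k = -63969/√(1904681 - 1644223) - ⅓*(-46)/(-2997750) = -63969*√260458/260458 + (46/3)*(-1/2997750) = -63969*√260458/260458 - 23/4496625 = -23/4496625 - 63969*√260458/260458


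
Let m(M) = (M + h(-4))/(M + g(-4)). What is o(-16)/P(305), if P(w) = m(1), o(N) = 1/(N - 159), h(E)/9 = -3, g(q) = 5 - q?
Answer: 1/455 ≈ 0.0021978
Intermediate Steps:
h(E) = -27 (h(E) = 9*(-3) = -27)
m(M) = (-27 + M)/(9 + M) (m(M) = (M - 27)/(M + (5 - 1*(-4))) = (-27 + M)/(M + (5 + 4)) = (-27 + M)/(M + 9) = (-27 + M)/(9 + M))
o(N) = 1/(-159 + N)
P(w) = -13/5 (P(w) = (-27 + 1)/(9 + 1) = -26/10 = (⅒)*(-26) = -13/5)
o(-16)/P(305) = 1/((-159 - 16)*(-13/5)) = -5/13/(-175) = -1/175*(-5/13) = 1/455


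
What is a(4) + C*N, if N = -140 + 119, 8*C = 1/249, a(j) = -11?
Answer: -7311/664 ≈ -11.011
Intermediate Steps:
C = 1/1992 (C = (1/8)/249 = (1/8)*(1/249) = 1/1992 ≈ 0.00050201)
N = -21
a(4) + C*N = -11 + (1/1992)*(-21) = -11 - 7/664 = -7311/664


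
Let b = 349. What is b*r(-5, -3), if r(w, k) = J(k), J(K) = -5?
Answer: -1745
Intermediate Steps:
r(w, k) = -5
b*r(-5, -3) = 349*(-5) = -1745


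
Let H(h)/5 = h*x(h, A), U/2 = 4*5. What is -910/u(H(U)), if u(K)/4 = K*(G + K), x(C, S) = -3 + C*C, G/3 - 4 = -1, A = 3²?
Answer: -91/40807693840 ≈ -2.2300e-9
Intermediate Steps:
A = 9
G = 9 (G = 12 + 3*(-1) = 12 - 3 = 9)
x(C, S) = -3 + C²
U = 40 (U = 2*(4*5) = 2*20 = 40)
H(h) = 5*h*(-3 + h²) (H(h) = 5*(h*(-3 + h²)) = 5*h*(-3 + h²))
u(K) = 4*K*(9 + K) (u(K) = 4*(K*(9 + K)) = 4*K*(9 + K))
-910/u(H(U)) = -910*1/(800*(-3 + 40²)*(9 + 5*40*(-3 + 40²))) = -910*1/(800*(-3 + 1600)*(9 + 5*40*(-3 + 1600))) = -910*1/(1277600*(9 + 5*40*1597)) = -910*1/(1277600*(9 + 319400)) = -910/(4*319400*319409) = -910/408076938400 = -910*1/408076938400 = -91/40807693840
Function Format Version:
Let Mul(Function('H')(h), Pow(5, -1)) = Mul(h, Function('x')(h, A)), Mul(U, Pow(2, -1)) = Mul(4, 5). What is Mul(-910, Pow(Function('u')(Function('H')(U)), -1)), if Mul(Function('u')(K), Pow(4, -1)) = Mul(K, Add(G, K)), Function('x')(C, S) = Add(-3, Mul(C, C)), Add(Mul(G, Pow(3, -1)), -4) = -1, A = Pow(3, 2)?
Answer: Rational(-91, 40807693840) ≈ -2.2300e-9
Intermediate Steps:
A = 9
G = 9 (G = Add(12, Mul(3, -1)) = Add(12, -3) = 9)
Function('x')(C, S) = Add(-3, Pow(C, 2))
U = 40 (U = Mul(2, Mul(4, 5)) = Mul(2, 20) = 40)
Function('H')(h) = Mul(5, h, Add(-3, Pow(h, 2))) (Function('H')(h) = Mul(5, Mul(h, Add(-3, Pow(h, 2)))) = Mul(5, h, Add(-3, Pow(h, 2))))
Function('u')(K) = Mul(4, K, Add(9, K)) (Function('u')(K) = Mul(4, Mul(K, Add(9, K))) = Mul(4, K, Add(9, K)))
Mul(-910, Pow(Function('u')(Function('H')(U)), -1)) = Mul(-910, Pow(Mul(4, Mul(5, 40, Add(-3, Pow(40, 2))), Add(9, Mul(5, 40, Add(-3, Pow(40, 2))))), -1)) = Mul(-910, Pow(Mul(4, Mul(5, 40, Add(-3, 1600)), Add(9, Mul(5, 40, Add(-3, 1600)))), -1)) = Mul(-910, Pow(Mul(4, Mul(5, 40, 1597), Add(9, Mul(5, 40, 1597))), -1)) = Mul(-910, Pow(Mul(4, 319400, Add(9, 319400)), -1)) = Mul(-910, Pow(Mul(4, 319400, 319409), -1)) = Mul(-910, Pow(408076938400, -1)) = Mul(-910, Rational(1, 408076938400)) = Rational(-91, 40807693840)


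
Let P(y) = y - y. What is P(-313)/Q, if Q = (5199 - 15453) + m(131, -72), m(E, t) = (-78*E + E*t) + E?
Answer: 0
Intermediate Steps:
P(y) = 0
m(E, t) = -77*E + E*t
Q = -29773 (Q = (5199 - 15453) + 131*(-77 - 72) = -10254 + 131*(-149) = -10254 - 19519 = -29773)
P(-313)/Q = 0/(-29773) = 0*(-1/29773) = 0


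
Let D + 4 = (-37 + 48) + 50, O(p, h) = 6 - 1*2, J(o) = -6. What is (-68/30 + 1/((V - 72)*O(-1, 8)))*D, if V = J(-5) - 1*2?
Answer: -41401/320 ≈ -129.38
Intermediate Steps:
V = -8 (V = -6 - 1*2 = -6 - 2 = -8)
O(p, h) = 4 (O(p, h) = 6 - 2 = 4)
D = 57 (D = -4 + ((-37 + 48) + 50) = -4 + (11 + 50) = -4 + 61 = 57)
(-68/30 + 1/((V - 72)*O(-1, 8)))*D = (-68/30 + 1/(-8 - 72*4))*57 = (-68*1/30 + (¼)/(-80))*57 = (-34/15 - 1/80*¼)*57 = (-34/15 - 1/320)*57 = -2179/960*57 = -41401/320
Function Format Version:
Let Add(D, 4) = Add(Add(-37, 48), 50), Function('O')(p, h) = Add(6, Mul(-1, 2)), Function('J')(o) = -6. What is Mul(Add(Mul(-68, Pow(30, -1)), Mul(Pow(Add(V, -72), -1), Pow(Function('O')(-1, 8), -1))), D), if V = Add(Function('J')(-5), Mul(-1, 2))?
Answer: Rational(-41401, 320) ≈ -129.38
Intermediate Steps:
V = -8 (V = Add(-6, Mul(-1, 2)) = Add(-6, -2) = -8)
Function('O')(p, h) = 4 (Function('O')(p, h) = Add(6, -2) = 4)
D = 57 (D = Add(-4, Add(Add(-37, 48), 50)) = Add(-4, Add(11, 50)) = Add(-4, 61) = 57)
Mul(Add(Mul(-68, Pow(30, -1)), Mul(Pow(Add(V, -72), -1), Pow(Function('O')(-1, 8), -1))), D) = Mul(Add(Mul(-68, Pow(30, -1)), Mul(Pow(Add(-8, -72), -1), Pow(4, -1))), 57) = Mul(Add(Mul(-68, Rational(1, 30)), Mul(Pow(-80, -1), Rational(1, 4))), 57) = Mul(Add(Rational(-34, 15), Mul(Rational(-1, 80), Rational(1, 4))), 57) = Mul(Add(Rational(-34, 15), Rational(-1, 320)), 57) = Mul(Rational(-2179, 960), 57) = Rational(-41401, 320)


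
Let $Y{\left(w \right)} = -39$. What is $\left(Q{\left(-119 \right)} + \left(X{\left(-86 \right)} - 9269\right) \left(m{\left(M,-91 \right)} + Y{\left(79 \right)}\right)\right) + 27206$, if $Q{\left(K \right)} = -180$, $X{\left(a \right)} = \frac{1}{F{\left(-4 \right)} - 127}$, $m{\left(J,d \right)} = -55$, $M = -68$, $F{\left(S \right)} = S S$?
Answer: $\frac{99712726}{111} \approx 8.9831 \cdot 10^{5}$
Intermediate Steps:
$F{\left(S \right)} = S^{2}$
$X{\left(a \right)} = - \frac{1}{111}$ ($X{\left(a \right)} = \frac{1}{\left(-4\right)^{2} - 127} = \frac{1}{16 - 127} = \frac{1}{-111} = - \frac{1}{111}$)
$\left(Q{\left(-119 \right)} + \left(X{\left(-86 \right)} - 9269\right) \left(m{\left(M,-91 \right)} + Y{\left(79 \right)}\right)\right) + 27206 = \left(-180 + \left(- \frac{1}{111} - 9269\right) \left(-55 - 39\right)\right) + 27206 = \left(-180 - - \frac{96712840}{111}\right) + 27206 = \left(-180 + \frac{96712840}{111}\right) + 27206 = \frac{96692860}{111} + 27206 = \frac{99712726}{111}$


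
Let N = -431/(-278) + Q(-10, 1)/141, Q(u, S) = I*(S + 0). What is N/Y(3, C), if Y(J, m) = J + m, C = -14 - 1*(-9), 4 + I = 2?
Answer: -60215/78396 ≈ -0.76809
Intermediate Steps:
I = -2 (I = -4 + 2 = -2)
Q(u, S) = -2*S (Q(u, S) = -2*(S + 0) = -2*S)
C = -5 (C = -14 + 9 = -5)
N = 60215/39198 (N = -431/(-278) - 2*1/141 = -431*(-1/278) - 2*1/141 = 431/278 - 2/141 = 60215/39198 ≈ 1.5362)
N/Y(3, C) = 60215/(39198*(3 - 5)) = (60215/39198)/(-2) = (60215/39198)*(-½) = -60215/78396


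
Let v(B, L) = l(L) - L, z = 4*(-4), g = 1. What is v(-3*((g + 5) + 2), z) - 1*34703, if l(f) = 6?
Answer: -34681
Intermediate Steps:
z = -16
v(B, L) = 6 - L
v(-3*((g + 5) + 2), z) - 1*34703 = (6 - 1*(-16)) - 1*34703 = (6 + 16) - 34703 = 22 - 34703 = -34681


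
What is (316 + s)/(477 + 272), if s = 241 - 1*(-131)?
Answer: 688/749 ≈ 0.91856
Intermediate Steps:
s = 372 (s = 241 + 131 = 372)
(316 + s)/(477 + 272) = (316 + 372)/(477 + 272) = 688/749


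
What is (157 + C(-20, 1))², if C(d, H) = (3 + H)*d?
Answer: 5929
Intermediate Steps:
C(d, H) = d*(3 + H)
(157 + C(-20, 1))² = (157 - 20*(3 + 1))² = (157 - 20*4)² = (157 - 80)² = 77² = 5929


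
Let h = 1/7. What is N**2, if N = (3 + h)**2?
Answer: 234256/2401 ≈ 97.566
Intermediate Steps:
h = 1/7 ≈ 0.14286
N = 484/49 (N = (3 + 1/7)**2 = (22/7)**2 = 484/49 ≈ 9.8775)
N**2 = (484/49)**2 = 234256/2401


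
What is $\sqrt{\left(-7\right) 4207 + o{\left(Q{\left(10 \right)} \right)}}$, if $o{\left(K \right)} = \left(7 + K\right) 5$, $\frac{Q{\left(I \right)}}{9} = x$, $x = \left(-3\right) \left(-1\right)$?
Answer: $i \sqrt{29279} \approx 171.11 i$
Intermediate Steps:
$x = 3$
$Q{\left(I \right)} = 27$ ($Q{\left(I \right)} = 9 \cdot 3 = 27$)
$o{\left(K \right)} = 35 + 5 K$
$\sqrt{\left(-7\right) 4207 + o{\left(Q{\left(10 \right)} \right)}} = \sqrt{\left(-7\right) 4207 + \left(35 + 5 \cdot 27\right)} = \sqrt{-29449 + \left(35 + 135\right)} = \sqrt{-29449 + 170} = \sqrt{-29279} = i \sqrt{29279}$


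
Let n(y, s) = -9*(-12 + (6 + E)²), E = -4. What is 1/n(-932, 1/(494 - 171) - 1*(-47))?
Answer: 1/72 ≈ 0.013889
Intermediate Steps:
n(y, s) = 72 (n(y, s) = -9*(-12 + (6 - 4)²) = -9*(-12 + 2²) = -9*(-12 + 4) = -9*(-8) = 72)
1/n(-932, 1/(494 - 171) - 1*(-47)) = 1/72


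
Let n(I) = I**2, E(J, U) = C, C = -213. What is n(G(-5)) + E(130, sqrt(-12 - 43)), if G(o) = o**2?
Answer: 412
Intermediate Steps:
E(J, U) = -213
n(G(-5)) + E(130, sqrt(-12 - 43)) = ((-5)**2)**2 - 213 = 25**2 - 213 = 625 - 213 = 412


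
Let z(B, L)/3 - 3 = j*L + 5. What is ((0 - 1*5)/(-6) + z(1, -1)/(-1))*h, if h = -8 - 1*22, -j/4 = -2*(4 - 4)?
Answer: 695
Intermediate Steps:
j = 0 (j = -(-8)*(4 - 4) = -(-8)*0 = -4*0 = 0)
z(B, L) = 24 (z(B, L) = 9 + 3*(0*L + 5) = 9 + 3*(0 + 5) = 9 + 3*5 = 9 + 15 = 24)
h = -30 (h = -8 - 22 = -30)
((0 - 1*5)/(-6) + z(1, -1)/(-1))*h = ((0 - 1*5)/(-6) + 24/(-1))*(-30) = ((0 - 5)*(-1/6) + 24*(-1))*(-30) = (-5*(-1/6) - 24)*(-30) = (5/6 - 24)*(-30) = -139/6*(-30) = 695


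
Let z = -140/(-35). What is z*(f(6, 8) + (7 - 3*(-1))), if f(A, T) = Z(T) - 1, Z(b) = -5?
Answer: 16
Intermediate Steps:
f(A, T) = -6 (f(A, T) = -5 - 1 = -6)
z = 4 (z = -140*(-1/35) = 4)
z*(f(6, 8) + (7 - 3*(-1))) = 4*(-6 + (7 - 3*(-1))) = 4*(-6 + (7 + 3)) = 4*(-6 + 10) = 4*4 = 16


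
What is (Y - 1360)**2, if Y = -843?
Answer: 4853209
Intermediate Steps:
(Y - 1360)**2 = (-843 - 1360)**2 = (-2203)**2 = 4853209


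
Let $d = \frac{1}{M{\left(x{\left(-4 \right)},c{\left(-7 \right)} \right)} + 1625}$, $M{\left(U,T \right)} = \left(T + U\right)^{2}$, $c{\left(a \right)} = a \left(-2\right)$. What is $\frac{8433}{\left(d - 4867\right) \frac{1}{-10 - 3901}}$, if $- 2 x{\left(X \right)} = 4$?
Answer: $\frac{58344208047}{8609722} \approx 6776.5$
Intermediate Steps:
$c{\left(a \right)} = - 2 a$
$x{\left(X \right)} = -2$ ($x{\left(X \right)} = \left(- \frac{1}{2}\right) 4 = -2$)
$d = \frac{1}{1769}$ ($d = \frac{1}{\left(\left(-2\right) \left(-7\right) - 2\right)^{2} + 1625} = \frac{1}{\left(14 - 2\right)^{2} + 1625} = \frac{1}{12^{2} + 1625} = \frac{1}{144 + 1625} = \frac{1}{1769} \approx 0.00056529$)
$\frac{8433}{\left(d - 4867\right) \frac{1}{-10 - 3901}} = \frac{8433}{\left(\frac{1}{1769} - 4867\right) \frac{1}{-10 - 3901}} = \frac{8433}{\left(- \frac{8609722}{1769}\right) \frac{1}{-3911}} = \frac{8433}{\left(- \frac{8609722}{1769}\right) \left(- \frac{1}{3911}\right)} = \frac{8433}{\frac{8609722}{6918559}} = 8433 \cdot \frac{6918559}{8609722} = \frac{58344208047}{8609722}$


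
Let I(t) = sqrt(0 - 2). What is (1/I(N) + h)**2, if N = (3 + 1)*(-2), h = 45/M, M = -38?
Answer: 1303/1444 + 45*I*sqrt(2)/38 ≈ 0.90235 + 1.6747*I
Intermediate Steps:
h = -45/38 (h = 45/(-38) = 45*(-1/38) = -45/38 ≈ -1.1842)
N = -8 (N = 4*(-2) = -8)
I(t) = I*sqrt(2) (I(t) = sqrt(-2) = I*sqrt(2))
(1/I(N) + h)**2 = (1/(I*sqrt(2)) - 45/38)**2 = (-I*sqrt(2)/2 - 45/38)**2 = (-45/38 - I*sqrt(2)/2)**2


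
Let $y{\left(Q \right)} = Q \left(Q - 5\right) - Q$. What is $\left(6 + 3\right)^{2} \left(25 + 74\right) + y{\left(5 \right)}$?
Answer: $8014$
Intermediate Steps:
$y{\left(Q \right)} = - Q + Q \left(-5 + Q\right)$ ($y{\left(Q \right)} = Q \left(-5 + Q\right) - Q = - Q + Q \left(-5 + Q\right)$)
$\left(6 + 3\right)^{2} \left(25 + 74\right) + y{\left(5 \right)} = \left(6 + 3\right)^{2} \left(25 + 74\right) + 5 \left(-6 + 5\right) = 9^{2} \cdot 99 + 5 \left(-1\right) = 81 \cdot 99 - 5 = 8019 - 5 = 8014$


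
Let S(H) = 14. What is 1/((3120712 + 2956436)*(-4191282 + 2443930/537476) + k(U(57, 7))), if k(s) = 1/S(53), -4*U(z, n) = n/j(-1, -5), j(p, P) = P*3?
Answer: -1881166/47915204376022131067 ≈ -3.9260e-14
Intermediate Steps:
j(p, P) = 3*P
U(z, n) = n/60 (U(z, n) = -n/(4*(3*(-5))) = -n/(4*(-15)) = -n*(-1)/(4*15) = -(-1)*n/60 = n/60)
k(s) = 1/14
1/((3120712 + 2956436)*(-4191282 + 2443930/537476) + k(U(57, 7))) = 1/((3120712 + 2956436)*(-4191282 + 2443930/537476) + 1/14) = 1/(6077148*(-4191282 + 2443930*(1/537476)) + 1/14) = 1/(6077148*(-4191282 + 1221965/268738) + 1/14) = 1/(6077148*(-1126355520151/268738) + 1/14) = 1/(-3422514598287304674/134369 + 1/14) = 1/(-47915204376022131067/1881166) = -1881166/47915204376022131067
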